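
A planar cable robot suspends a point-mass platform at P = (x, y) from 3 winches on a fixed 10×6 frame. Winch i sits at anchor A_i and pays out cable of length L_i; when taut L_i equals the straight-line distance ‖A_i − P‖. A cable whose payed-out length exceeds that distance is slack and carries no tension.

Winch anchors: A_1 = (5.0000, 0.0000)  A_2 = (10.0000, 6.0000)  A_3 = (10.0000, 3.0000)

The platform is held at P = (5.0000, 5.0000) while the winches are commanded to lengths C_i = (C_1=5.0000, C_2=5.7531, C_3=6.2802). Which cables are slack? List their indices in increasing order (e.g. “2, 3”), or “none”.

cable 1: L_1 = ‖A_1−P‖ = 5.0000;  C_1 = 5.0000 → taut
cable 2: L_2 = ‖A_2−P‖ = 5.0990;  C_2 = 5.7531 → slack
cable 3: L_3 = ‖A_3−P‖ = 5.3852;  C_3 = 6.2802 → slack

2, 3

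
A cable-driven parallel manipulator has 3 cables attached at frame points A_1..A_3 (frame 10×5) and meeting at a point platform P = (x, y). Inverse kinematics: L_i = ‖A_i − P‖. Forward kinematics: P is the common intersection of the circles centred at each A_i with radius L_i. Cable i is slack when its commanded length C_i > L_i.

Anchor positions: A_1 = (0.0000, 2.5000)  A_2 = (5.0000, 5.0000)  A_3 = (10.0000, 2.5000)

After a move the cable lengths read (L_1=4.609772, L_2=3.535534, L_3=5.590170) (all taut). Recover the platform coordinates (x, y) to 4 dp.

(4.5000, 1.5000)

each cable: (A_i−P)·(A_i−P) = L_i²; let q_i = ‖A_i‖²−L_i²
q_1 = 0.0000+6.2500−21.2500 = -15.0000
row 1: -10.0000x − 5.0000y = -52.5000  (q_2=37.5000)
row 2: -20.0000x + 0.0000y = -90.0000  (q_3=75.0000)
Cramer on rows 1–2 → x = 4.5000, y = 1.5000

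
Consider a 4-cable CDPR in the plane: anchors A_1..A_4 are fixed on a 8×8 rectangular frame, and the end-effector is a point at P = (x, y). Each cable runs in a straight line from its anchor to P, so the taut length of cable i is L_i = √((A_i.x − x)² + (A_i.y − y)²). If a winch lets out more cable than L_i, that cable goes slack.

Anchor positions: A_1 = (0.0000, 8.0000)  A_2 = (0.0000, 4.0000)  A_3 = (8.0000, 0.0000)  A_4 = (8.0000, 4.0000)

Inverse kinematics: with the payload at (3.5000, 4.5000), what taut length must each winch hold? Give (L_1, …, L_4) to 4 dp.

L_1 = √((0.0000−3.5000)² + (8.0000−4.5000)²) = 4.9497
L_2 = √((0.0000−3.5000)² + (4.0000−4.5000)²) = 3.5355
L_3 = √((8.0000−3.5000)² + (0.0000−4.5000)²) = 6.3640
L_4 = √((8.0000−3.5000)² + (4.0000−4.5000)²) = 4.5277

(4.9497, 3.5355, 6.3640, 4.5277)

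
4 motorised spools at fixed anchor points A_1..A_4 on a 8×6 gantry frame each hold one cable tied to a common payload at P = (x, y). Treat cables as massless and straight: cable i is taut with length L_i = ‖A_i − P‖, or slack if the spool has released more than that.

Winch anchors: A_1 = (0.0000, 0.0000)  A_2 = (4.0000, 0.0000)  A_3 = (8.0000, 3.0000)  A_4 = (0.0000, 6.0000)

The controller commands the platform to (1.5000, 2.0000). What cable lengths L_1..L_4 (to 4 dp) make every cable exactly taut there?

(2.5000, 3.2016, 6.5765, 4.2720)

cable 1: Δx=-1.5000, Δy=-2.0000; L_1 = √(Δx²+Δy²) = 2.5000
cable 2: Δx=2.5000, Δy=-2.0000; L_2 = √(Δx²+Δy²) = 3.2016
cable 3: Δx=6.5000, Δy=1.0000; L_3 = √(Δx²+Δy²) = 6.5765
cable 4: Δx=-1.5000, Δy=4.0000; L_4 = √(Δx²+Δy²) = 4.2720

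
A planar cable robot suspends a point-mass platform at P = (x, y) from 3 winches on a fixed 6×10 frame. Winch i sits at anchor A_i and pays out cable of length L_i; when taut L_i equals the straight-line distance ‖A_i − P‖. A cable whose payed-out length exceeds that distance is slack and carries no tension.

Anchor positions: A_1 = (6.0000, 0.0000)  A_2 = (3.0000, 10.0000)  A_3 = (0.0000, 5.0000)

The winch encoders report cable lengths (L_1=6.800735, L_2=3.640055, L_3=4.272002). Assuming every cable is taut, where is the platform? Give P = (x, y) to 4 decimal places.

each cable: (A_i−P)·(A_i−P) = L_i²; let c_i = ‖A_i‖²−L_i²
c_1 = 36.0000+0.0000−46.2500 = -10.2500
row 1: 6.0000x − 20.0000y = -106.0000  (c_2=95.7500)
row 2: 12.0000x − 10.0000y = -17.0000  (c_3=6.7500)
Cramer on rows 1–2 → x = 4.0000, y = 6.5000

(4.0000, 6.5000)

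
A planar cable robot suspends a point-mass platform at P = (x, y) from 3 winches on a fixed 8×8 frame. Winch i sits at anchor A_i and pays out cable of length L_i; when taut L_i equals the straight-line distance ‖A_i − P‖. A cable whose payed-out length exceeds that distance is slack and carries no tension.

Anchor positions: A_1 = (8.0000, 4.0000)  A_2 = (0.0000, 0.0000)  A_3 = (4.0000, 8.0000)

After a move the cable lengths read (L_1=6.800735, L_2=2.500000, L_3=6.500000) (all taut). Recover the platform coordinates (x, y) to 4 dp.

(1.5000, 2.0000)

expand ‖A_i−P‖²=L_i² and subtract eq 1 (k_i ≔ ‖A_i‖²−L_i²)
k_1 = 64.0000+16.0000−46.2500 = 33.7500
eq1−eq2 → [16.0000  8.0000]·P = 40.0000
eq1−eq3 → [8.0000  -8.0000]·P = -4.0000
2×2 solve → P = (1.5000, 2.0000)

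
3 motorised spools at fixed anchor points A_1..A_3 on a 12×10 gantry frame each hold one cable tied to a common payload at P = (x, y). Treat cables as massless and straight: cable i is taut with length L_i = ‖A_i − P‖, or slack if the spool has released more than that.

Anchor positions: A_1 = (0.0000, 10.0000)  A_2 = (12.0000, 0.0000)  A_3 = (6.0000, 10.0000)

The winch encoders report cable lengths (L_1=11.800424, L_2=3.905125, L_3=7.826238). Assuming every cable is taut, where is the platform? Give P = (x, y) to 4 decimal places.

(9.5000, 3.0000)

each cable: (A_i−P)·(A_i−P) = L_i²; let c_i = ‖A_i‖²−L_i²
c_1 = 0.0000+100.0000−139.2500 = -39.2500
row 1: -24.0000x + 20.0000y = -168.0000  (c_2=128.7500)
row 2: -12.0000x + 0.0000y = -114.0000  (c_3=74.7500)
Cramer on rows 1–2 → x = 9.5000, y = 3.0000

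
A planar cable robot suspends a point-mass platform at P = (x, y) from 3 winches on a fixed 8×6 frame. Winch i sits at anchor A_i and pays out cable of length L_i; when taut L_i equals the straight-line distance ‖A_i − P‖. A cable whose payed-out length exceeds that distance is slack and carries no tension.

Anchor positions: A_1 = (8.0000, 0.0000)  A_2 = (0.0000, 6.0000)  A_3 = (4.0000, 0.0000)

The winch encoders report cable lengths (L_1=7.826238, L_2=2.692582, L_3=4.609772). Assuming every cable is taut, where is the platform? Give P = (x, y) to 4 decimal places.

(1.0000, 3.5000)

expand ‖A_i−P‖²=L_i² and subtract eq 1 (q_i ≔ ‖A_i‖²−L_i²)
q_1 = 64.0000+0.0000−61.2500 = 2.7500
eq1−eq2 → [16.0000  -12.0000]·P = -26.0000
eq1−eq3 → [8.0000  0.0000]·P = 8.0000
2×2 solve → P = (1.0000, 3.5000)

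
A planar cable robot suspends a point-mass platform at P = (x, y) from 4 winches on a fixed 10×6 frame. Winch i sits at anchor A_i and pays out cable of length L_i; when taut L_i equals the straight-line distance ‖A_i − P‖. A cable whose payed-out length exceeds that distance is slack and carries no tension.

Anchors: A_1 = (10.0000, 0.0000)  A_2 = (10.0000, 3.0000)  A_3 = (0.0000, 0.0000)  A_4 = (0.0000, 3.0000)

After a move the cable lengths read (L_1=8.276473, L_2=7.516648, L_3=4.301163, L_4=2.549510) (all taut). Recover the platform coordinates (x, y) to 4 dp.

(2.5000, 3.5000)

expand ‖A_i−P‖²=L_i² and subtract eq 1 (c_i ≔ ‖A_i‖²−L_i²)
c_1 = 100.0000+0.0000−68.5000 = 31.5000
eq1−eq2 → [0.0000  -6.0000]·P = -21.0000
eq1−eq3 → [20.0000  0.0000]·P = 50.0000
eq1−eq4 → [20.0000  -6.0000]·P = 29.0000
2×2 solve → P = (2.5000, 3.5000)
check cable 4: ‖A_4−P‖² = 6.5000 ≈ L_4² = 6.5000 ✓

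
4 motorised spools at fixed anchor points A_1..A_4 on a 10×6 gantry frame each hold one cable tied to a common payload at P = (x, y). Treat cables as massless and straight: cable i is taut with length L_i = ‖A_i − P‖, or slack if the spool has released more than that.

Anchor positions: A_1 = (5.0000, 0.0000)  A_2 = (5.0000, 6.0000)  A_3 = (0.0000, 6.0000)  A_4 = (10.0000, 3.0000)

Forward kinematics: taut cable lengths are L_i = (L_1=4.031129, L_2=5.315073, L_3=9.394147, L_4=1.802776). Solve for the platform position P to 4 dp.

(8.5000, 2.0000)

circle eqns → linear via eq_j − eq_1; set k_j = A_j·A_j − L_j²
k_1 = 25.0000+0.0000−16.2500 = 8.7500
0.0000·x − 12.0000·y = k_1−k_2 = -24.0000
10.0000·x − 12.0000·y = k_1−k_3 = 61.0000
-10.0000·x − 6.0000·y = k_1−k_4 = -97.0000
solve first two rows → x=8.5000, y=2.0000
check cable 4: ‖A_4−P‖² = 3.2500 ≈ L_4² = 3.2500 ✓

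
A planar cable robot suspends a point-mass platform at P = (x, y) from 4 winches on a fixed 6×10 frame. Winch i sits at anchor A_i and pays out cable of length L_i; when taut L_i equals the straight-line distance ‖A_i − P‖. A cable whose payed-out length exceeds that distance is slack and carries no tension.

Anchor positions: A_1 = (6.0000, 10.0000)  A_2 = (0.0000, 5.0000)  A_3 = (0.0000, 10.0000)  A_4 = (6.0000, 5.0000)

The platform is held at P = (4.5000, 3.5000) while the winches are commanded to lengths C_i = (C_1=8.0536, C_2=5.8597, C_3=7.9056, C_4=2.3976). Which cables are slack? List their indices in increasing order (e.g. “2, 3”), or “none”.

1, 2, 4

cable 1: √((1.5000)²+(6.5000)²)=6.6708, C_1=8.0536: slack
cable 2: √((-4.5000)²+(1.5000)²)=4.7434, C_2=5.8597: slack
cable 3: √((-4.5000)²+(6.5000)²)=7.9057, C_3=7.9056: taut
cable 4: √((1.5000)²+(1.5000)²)=2.1213, C_4=2.3976: slack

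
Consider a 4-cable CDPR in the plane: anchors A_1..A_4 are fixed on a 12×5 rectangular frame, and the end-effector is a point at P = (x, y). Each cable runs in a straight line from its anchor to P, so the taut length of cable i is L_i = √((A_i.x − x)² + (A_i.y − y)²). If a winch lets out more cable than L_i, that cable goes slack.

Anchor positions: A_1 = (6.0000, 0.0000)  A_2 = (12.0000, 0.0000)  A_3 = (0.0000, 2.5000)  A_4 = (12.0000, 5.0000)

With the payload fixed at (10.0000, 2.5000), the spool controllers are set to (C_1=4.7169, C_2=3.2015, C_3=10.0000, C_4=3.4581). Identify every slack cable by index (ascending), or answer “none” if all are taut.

i=1: geometric 4.7170 vs commanded 4.7169 ⇒ taut
i=2: geometric 3.2016 vs commanded 3.2015 ⇒ taut
i=3: geometric 10.0000 vs commanded 10.0000 ⇒ taut
i=4: geometric 3.2016 vs commanded 3.4581 ⇒ slack

4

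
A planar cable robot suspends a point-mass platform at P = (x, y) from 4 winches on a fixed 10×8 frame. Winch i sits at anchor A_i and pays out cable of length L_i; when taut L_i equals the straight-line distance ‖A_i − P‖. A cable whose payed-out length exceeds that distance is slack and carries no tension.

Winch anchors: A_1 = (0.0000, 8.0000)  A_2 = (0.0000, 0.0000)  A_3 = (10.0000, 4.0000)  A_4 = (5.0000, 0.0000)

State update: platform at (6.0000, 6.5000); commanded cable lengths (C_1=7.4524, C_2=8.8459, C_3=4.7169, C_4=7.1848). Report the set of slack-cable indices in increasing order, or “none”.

1, 4

i=1: geometric 6.1847 vs commanded 7.4524 ⇒ slack
i=2: geometric 8.8459 vs commanded 8.8459 ⇒ taut
i=3: geometric 4.7170 vs commanded 4.7169 ⇒ taut
i=4: geometric 6.5765 vs commanded 7.1848 ⇒ slack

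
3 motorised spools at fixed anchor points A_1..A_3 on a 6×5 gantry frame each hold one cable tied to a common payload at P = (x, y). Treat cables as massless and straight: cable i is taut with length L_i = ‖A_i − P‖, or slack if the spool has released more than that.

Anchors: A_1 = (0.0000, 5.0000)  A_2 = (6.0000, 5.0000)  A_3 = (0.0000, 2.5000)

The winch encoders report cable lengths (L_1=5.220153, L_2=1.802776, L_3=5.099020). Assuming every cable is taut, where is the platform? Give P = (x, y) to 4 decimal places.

expand ‖A_i−P‖²=L_i² and subtract eq 1 (c_i ≔ ‖A_i‖²−L_i²)
c_1 = 0.0000+25.0000−27.2500 = -2.2500
eq1−eq2 → [-12.0000  0.0000]·P = -60.0000
eq1−eq3 → [0.0000  5.0000]·P = 17.5000
2×2 solve → P = (5.0000, 3.5000)

(5.0000, 3.5000)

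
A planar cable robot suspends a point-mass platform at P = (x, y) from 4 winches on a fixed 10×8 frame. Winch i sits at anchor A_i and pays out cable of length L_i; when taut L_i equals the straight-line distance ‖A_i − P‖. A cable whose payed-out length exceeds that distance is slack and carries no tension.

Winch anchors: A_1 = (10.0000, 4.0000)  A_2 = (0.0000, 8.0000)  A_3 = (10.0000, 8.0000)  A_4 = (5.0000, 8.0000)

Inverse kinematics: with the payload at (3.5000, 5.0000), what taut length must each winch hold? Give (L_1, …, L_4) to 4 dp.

cable 1: Δx=6.5000, Δy=-1.0000; L_1 = √(Δx²+Δy²) = 6.5765
cable 2: Δx=-3.5000, Δy=3.0000; L_2 = √(Δx²+Δy²) = 4.6098
cable 3: Δx=6.5000, Δy=3.0000; L_3 = √(Δx²+Δy²) = 7.1589
cable 4: Δx=1.5000, Δy=3.0000; L_4 = √(Δx²+Δy²) = 3.3541

(6.5765, 4.6098, 7.1589, 3.3541)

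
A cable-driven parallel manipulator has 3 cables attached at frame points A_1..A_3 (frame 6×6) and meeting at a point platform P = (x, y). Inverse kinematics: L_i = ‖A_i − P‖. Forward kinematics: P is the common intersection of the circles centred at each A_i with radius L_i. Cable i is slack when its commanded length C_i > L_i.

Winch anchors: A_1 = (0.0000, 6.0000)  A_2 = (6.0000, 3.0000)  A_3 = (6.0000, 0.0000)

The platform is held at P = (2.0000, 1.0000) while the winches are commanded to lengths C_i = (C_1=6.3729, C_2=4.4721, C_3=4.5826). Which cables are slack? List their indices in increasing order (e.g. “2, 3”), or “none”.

1, 3

cable 1: L_1 = ‖A_1−P‖ = 5.3852;  C_1 = 6.3729 → slack
cable 2: L_2 = ‖A_2−P‖ = 4.4721;  C_2 = 4.4721 → taut
cable 3: L_3 = ‖A_3−P‖ = 4.1231;  C_3 = 4.5826 → slack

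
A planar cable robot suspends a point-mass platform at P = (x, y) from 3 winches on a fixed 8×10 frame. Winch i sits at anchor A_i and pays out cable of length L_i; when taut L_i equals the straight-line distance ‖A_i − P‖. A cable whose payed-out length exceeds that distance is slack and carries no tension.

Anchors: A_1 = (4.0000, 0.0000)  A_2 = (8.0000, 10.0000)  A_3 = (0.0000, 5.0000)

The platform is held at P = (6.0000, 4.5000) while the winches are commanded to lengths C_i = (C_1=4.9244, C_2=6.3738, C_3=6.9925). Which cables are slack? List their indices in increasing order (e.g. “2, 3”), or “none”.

cable 1: √((-2.0000)²+(-4.5000)²)=4.9244, C_1=4.9244: taut
cable 2: √((2.0000)²+(5.5000)²)=5.8523, C_2=6.3738: slack
cable 3: √((-6.0000)²+(0.5000)²)=6.0208, C_3=6.9925: slack

2, 3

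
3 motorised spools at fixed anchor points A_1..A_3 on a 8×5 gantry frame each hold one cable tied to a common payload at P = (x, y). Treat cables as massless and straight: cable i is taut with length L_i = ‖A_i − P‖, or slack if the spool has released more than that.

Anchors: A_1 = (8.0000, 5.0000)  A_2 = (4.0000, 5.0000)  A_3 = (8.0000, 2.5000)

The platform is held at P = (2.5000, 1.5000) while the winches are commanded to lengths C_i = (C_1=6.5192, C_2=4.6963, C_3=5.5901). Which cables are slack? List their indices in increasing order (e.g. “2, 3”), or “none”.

cable 1: L_1 = ‖A_1−P‖ = 6.5192;  C_1 = 6.5192 → taut
cable 2: L_2 = ‖A_2−P‖ = 3.8079;  C_2 = 4.6963 → slack
cable 3: L_3 = ‖A_3−P‖ = 5.5902;  C_3 = 5.5901 → taut

2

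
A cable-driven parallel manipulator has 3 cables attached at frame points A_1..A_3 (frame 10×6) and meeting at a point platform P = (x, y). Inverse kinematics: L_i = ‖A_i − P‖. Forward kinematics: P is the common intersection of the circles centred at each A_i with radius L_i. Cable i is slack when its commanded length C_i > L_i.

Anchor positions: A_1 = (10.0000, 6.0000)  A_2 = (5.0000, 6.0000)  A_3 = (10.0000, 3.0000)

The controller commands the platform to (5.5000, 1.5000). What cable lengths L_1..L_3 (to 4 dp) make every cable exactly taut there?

L_1: Δ = A_1−P = (4.5000, 4.5000) → ‖Δ‖ = √40.5000 = 6.3640
L_2: Δ = A_2−P = (-0.5000, 4.5000) → ‖Δ‖ = √20.5000 = 4.5277
L_3: Δ = A_3−P = (4.5000, 1.5000) → ‖Δ‖ = √22.5000 = 4.7434

(6.3640, 4.5277, 4.7434)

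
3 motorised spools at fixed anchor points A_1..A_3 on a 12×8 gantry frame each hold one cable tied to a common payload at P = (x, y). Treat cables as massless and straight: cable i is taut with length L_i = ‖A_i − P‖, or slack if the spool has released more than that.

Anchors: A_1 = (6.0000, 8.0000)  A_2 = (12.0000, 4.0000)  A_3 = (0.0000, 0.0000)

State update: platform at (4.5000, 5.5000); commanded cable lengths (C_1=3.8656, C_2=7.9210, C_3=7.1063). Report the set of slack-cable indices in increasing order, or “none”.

cable 1: √((1.5000)²+(2.5000)²)=2.9155, C_1=3.8656: slack
cable 2: √((7.5000)²+(-1.5000)²)=7.6485, C_2=7.9210: slack
cable 3: √((-4.5000)²+(-5.5000)²)=7.1063, C_3=7.1063: taut

1, 2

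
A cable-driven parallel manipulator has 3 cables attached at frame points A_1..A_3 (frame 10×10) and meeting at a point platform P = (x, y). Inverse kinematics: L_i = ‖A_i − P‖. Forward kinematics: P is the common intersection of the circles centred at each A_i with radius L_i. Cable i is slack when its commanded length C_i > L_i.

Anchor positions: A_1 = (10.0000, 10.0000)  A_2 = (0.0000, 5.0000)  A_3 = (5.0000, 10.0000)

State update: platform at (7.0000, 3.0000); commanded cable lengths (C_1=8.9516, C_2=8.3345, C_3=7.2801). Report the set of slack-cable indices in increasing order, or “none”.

cable 1: L_1 = ‖A_1−P‖ = 7.6158;  C_1 = 8.9516 → slack
cable 2: L_2 = ‖A_2−P‖ = 7.2801;  C_2 = 8.3345 → slack
cable 3: L_3 = ‖A_3−P‖ = 7.2801;  C_3 = 7.2801 → taut

1, 2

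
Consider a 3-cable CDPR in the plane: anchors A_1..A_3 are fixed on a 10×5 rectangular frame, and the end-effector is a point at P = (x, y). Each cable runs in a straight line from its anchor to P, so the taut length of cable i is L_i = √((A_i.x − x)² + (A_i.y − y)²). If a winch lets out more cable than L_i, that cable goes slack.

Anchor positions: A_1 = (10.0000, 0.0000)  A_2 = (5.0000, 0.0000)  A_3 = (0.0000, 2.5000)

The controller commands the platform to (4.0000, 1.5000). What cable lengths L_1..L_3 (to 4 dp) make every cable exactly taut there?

cable 1: Δx=6.0000, Δy=-1.5000; L_1 = √(Δx²+Δy²) = 6.1847
cable 2: Δx=1.0000, Δy=-1.5000; L_2 = √(Δx²+Δy²) = 1.8028
cable 3: Δx=-4.0000, Δy=1.0000; L_3 = √(Δx²+Δy²) = 4.1231

(6.1847, 1.8028, 4.1231)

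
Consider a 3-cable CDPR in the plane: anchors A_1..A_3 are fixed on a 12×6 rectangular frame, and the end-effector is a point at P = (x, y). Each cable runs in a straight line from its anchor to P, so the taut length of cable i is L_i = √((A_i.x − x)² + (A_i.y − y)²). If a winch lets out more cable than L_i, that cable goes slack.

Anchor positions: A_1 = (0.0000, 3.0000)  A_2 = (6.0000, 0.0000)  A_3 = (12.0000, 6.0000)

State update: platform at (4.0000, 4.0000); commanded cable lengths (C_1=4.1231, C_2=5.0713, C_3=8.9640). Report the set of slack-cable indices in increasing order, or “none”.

2, 3

cable 1: √((-4.0000)²+(-1.0000)²)=4.1231, C_1=4.1231: taut
cable 2: √((2.0000)²+(-4.0000)²)=4.4721, C_2=5.0713: slack
cable 3: √((8.0000)²+(2.0000)²)=8.2462, C_3=8.9640: slack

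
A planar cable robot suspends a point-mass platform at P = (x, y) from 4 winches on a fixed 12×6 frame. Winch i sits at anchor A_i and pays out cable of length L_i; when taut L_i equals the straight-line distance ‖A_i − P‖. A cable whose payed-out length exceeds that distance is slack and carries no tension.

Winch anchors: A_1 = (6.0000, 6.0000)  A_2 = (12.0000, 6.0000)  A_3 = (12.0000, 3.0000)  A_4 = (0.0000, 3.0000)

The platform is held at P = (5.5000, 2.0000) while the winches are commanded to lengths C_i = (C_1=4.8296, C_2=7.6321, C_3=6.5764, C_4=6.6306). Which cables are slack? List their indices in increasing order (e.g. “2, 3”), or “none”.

1, 4

cable 1: √((0.5000)²+(4.0000)²)=4.0311, C_1=4.8296: slack
cable 2: √((6.5000)²+(4.0000)²)=7.6322, C_2=7.6321: taut
cable 3: √((6.5000)²+(1.0000)²)=6.5765, C_3=6.5764: taut
cable 4: √((-5.5000)²+(1.0000)²)=5.5902, C_4=6.6306: slack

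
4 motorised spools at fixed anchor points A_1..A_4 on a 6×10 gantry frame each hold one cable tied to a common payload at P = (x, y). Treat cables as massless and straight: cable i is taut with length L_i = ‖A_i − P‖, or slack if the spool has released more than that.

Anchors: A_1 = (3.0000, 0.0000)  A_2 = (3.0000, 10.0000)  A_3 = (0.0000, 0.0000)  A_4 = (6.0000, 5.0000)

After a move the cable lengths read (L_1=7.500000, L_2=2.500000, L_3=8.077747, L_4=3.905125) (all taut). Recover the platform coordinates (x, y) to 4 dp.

expand ‖A_i−P‖²=L_i² and subtract eq 1 (c_i ≔ ‖A_i‖²−L_i²)
c_1 = 9.0000+0.0000−56.2500 = -47.2500
eq1−eq2 → [0.0000  -20.0000]·P = -150.0000
eq1−eq3 → [6.0000  0.0000]·P = 18.0000
eq1−eq4 → [-6.0000  -10.0000]·P = -93.0000
2×2 solve → P = (3.0000, 7.5000)
check cable 4: ‖A_4−P‖² = 15.2500 ≈ L_4² = 15.2500 ✓

(3.0000, 7.5000)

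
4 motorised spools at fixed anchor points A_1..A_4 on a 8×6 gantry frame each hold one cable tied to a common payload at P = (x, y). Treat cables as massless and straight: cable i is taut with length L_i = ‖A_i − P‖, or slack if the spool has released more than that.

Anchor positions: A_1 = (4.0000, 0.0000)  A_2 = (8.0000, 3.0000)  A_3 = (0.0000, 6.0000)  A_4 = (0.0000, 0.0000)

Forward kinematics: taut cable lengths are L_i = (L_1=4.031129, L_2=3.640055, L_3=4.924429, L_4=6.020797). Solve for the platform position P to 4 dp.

(4.5000, 4.0000)

each cable: (A_i−P)·(A_i−P) = L_i²; let c_i = ‖A_i‖²−L_i²
c_1 = 16.0000+0.0000−16.2500 = -0.2500
row 1: -8.0000x − 6.0000y = -60.0000  (c_2=59.7500)
row 2: 8.0000x − 12.0000y = -12.0000  (c_3=11.7500)
row 3: 8.0000x + 0.0000y = 36.0000  (c_4=-36.2500)
Cramer on rows 1–2 → x = 4.5000, y = 4.0000
check cable 4: ‖A_4−P‖² = 36.2500 ≈ L_4² = 36.2500 ✓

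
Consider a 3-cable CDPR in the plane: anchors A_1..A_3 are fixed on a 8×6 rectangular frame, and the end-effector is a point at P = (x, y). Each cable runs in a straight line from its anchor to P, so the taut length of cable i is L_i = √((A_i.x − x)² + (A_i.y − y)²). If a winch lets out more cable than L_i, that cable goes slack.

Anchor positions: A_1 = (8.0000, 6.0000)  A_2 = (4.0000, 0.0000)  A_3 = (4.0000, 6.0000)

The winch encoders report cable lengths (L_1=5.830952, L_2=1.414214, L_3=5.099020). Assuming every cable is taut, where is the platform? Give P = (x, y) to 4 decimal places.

(5.0000, 1.0000)

circle eqns → linear via eq_j − eq_1; set c_j = A_j·A_j − L_j²
c_1 = 64.0000+36.0000−34.0000 = 66.0000
8.0000·x + 12.0000·y = c_1−c_2 = 52.0000
8.0000·x + 0.0000·y = c_1−c_3 = 40.0000
solve first two rows → x=5.0000, y=1.0000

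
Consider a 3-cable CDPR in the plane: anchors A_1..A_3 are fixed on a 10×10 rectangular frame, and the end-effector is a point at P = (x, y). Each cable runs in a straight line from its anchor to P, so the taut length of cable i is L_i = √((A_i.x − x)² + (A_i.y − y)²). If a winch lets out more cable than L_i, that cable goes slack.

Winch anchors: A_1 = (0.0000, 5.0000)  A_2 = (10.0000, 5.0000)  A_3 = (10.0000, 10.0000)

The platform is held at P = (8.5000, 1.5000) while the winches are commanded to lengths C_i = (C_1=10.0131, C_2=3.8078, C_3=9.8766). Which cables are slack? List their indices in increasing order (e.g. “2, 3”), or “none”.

1, 3

cable 1: √((-8.5000)²+(3.5000)²)=9.1924, C_1=10.0131: slack
cable 2: √((1.5000)²+(3.5000)²)=3.8079, C_2=3.8078: taut
cable 3: √((1.5000)²+(8.5000)²)=8.6313, C_3=9.8766: slack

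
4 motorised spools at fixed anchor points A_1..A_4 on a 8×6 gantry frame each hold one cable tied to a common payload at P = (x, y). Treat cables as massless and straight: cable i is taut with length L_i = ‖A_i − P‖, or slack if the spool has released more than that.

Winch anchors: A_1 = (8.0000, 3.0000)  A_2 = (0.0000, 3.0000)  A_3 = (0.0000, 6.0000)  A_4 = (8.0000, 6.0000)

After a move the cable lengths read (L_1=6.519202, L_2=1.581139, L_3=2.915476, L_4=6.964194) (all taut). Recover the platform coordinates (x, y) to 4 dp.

(1.5000, 3.5000)

each cable: (A_i−P)·(A_i−P) = L_i²; let c_i = ‖A_i‖²−L_i²
c_1 = 64.0000+9.0000−42.5000 = 30.5000
row 1: 16.0000x + 0.0000y = 24.0000  (c_2=6.5000)
row 2: 16.0000x − 6.0000y = 3.0000  (c_3=27.5000)
row 3: 0.0000x − 6.0000y = -21.0000  (c_4=51.5000)
Cramer on rows 1–2 → x = 1.5000, y = 3.5000
check cable 4: ‖A_4−P‖² = 48.5000 ≈ L_4² = 48.5000 ✓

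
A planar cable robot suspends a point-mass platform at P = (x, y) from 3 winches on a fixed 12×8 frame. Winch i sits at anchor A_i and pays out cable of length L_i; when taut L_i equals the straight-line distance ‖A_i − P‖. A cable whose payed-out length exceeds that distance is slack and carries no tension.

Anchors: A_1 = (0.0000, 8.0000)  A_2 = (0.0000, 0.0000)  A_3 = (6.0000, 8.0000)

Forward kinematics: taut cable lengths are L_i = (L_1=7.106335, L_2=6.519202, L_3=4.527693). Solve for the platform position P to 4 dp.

expand ‖A_i−P‖²=L_i² and subtract eq 1 (q_i ≔ ‖A_i‖²−L_i²)
q_1 = 0.0000+64.0000−50.5000 = 13.5000
eq1−eq2 → [0.0000  16.0000]·P = 56.0000
eq1−eq3 → [-12.0000  0.0000]·P = -66.0000
2×2 solve → P = (5.5000, 3.5000)

(5.5000, 3.5000)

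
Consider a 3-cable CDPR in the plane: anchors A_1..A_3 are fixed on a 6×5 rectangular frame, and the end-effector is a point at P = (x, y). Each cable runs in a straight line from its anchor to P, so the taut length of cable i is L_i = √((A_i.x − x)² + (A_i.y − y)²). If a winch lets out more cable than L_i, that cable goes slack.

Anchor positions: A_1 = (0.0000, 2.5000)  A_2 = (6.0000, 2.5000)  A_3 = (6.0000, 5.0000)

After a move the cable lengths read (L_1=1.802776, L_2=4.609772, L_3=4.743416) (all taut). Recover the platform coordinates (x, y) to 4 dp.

(1.5000, 3.5000)

circle eqns → linear via eq_j − eq_1; set c_j = A_j·A_j − L_j²
c_1 = 0.0000+6.2500−3.2500 = 3.0000
-12.0000·x + 0.0000·y = c_1−c_2 = -18.0000
-12.0000·x − 5.0000·y = c_1−c_3 = -35.5000
solve first two rows → x=1.5000, y=3.5000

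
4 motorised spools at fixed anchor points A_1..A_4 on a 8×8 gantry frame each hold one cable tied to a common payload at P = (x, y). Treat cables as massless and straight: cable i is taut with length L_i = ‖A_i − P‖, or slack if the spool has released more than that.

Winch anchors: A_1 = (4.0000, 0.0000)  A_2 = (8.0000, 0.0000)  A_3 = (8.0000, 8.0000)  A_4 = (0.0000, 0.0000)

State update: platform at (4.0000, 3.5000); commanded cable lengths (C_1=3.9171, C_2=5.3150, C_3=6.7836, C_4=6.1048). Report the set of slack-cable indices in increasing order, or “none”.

1, 3, 4

cable 1: √((0.0000)²+(-3.5000)²)=3.5000, C_1=3.9171: slack
cable 2: √((4.0000)²+(-3.5000)²)=5.3151, C_2=5.3150: taut
cable 3: √((4.0000)²+(4.5000)²)=6.0208, C_3=6.7836: slack
cable 4: √((-4.0000)²+(-3.5000)²)=5.3151, C_4=6.1048: slack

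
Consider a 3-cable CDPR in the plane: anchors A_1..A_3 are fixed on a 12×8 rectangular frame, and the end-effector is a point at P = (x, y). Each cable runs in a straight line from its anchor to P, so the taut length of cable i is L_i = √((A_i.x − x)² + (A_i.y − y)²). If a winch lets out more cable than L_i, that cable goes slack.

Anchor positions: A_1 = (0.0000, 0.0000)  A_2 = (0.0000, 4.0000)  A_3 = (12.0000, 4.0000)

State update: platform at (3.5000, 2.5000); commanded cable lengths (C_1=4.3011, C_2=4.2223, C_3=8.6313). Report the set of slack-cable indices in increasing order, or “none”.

2

i=1: geometric 4.3012 vs commanded 4.3011 ⇒ taut
i=2: geometric 3.8079 vs commanded 4.2223 ⇒ slack
i=3: geometric 8.6313 vs commanded 8.6313 ⇒ taut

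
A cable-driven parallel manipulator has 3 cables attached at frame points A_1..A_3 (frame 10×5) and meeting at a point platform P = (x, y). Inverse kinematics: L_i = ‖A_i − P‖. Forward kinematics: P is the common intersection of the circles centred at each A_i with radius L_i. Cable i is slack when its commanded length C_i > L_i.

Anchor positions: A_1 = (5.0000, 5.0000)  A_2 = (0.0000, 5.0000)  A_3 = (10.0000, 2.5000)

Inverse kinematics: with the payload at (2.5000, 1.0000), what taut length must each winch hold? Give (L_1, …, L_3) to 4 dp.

(4.7170, 4.7170, 7.6485)

L_1: Δ = A_1−P = (2.5000, 4.0000) → ‖Δ‖ = √22.2500 = 4.7170
L_2: Δ = A_2−P = (-2.5000, 4.0000) → ‖Δ‖ = √22.2500 = 4.7170
L_3: Δ = A_3−P = (7.5000, 1.5000) → ‖Δ‖ = √58.5000 = 7.6485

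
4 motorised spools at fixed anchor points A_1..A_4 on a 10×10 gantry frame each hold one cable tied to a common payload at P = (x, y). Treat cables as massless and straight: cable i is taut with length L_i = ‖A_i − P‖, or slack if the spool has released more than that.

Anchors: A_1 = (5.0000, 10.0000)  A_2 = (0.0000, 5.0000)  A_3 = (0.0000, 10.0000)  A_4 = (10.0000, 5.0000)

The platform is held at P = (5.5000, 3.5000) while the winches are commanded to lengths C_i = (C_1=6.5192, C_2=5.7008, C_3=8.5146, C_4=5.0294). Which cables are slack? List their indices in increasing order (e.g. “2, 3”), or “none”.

4

cable 1: L_1 = ‖A_1−P‖ = 6.5192;  C_1 = 6.5192 → taut
cable 2: L_2 = ‖A_2−P‖ = 5.7009;  C_2 = 5.7008 → taut
cable 3: L_3 = ‖A_3−P‖ = 8.5147;  C_3 = 8.5146 → taut
cable 4: L_4 = ‖A_4−P‖ = 4.7434;  C_4 = 5.0294 → slack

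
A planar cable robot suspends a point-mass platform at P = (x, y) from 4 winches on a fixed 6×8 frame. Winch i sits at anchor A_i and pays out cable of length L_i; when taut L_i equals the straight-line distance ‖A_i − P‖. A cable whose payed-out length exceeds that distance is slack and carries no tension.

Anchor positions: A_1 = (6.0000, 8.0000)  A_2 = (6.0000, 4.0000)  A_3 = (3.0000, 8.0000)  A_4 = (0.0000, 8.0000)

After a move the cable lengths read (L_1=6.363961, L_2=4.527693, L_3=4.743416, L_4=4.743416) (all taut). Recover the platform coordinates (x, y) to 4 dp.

(1.5000, 3.5000)

expand ‖A_i−P‖²=L_i² and subtract eq 1 (q_i ≔ ‖A_i‖²−L_i²)
q_1 = 36.0000+64.0000−40.5000 = 59.5000
eq1−eq2 → [0.0000  8.0000]·P = 28.0000
eq1−eq3 → [6.0000  0.0000]·P = 9.0000
eq1−eq4 → [12.0000  0.0000]·P = 18.0000
2×2 solve → P = (1.5000, 3.5000)
check cable 4: ‖A_4−P‖² = 22.5000 ≈ L_4² = 22.5000 ✓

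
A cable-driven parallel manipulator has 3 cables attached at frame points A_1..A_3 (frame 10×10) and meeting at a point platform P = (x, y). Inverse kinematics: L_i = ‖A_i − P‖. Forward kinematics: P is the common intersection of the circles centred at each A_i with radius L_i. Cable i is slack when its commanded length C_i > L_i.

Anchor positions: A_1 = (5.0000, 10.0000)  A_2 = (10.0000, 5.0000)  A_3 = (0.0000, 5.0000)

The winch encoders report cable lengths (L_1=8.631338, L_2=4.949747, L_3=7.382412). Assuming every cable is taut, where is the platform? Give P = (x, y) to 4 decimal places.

(6.5000, 1.5000)

circle eqns → linear via eq_j − eq_1; set q_j = A_j·A_j − L_j²
q_1 = 25.0000+100.0000−74.5000 = 50.5000
-10.0000·x + 10.0000·y = q_1−q_2 = -50.0000
10.0000·x + 10.0000·y = q_1−q_3 = 80.0000
solve first two rows → x=6.5000, y=1.5000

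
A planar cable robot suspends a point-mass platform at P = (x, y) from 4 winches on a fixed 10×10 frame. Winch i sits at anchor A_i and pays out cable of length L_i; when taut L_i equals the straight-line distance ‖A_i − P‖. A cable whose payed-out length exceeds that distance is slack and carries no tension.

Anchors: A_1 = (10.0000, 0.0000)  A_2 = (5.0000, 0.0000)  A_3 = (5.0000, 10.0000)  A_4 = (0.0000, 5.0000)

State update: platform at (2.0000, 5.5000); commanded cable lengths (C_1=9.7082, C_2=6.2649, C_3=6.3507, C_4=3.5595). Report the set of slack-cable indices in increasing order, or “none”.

3, 4

cable 1: √((8.0000)²+(-5.5000)²)=9.7082, C_1=9.7082: taut
cable 2: √((3.0000)²+(-5.5000)²)=6.2650, C_2=6.2649: taut
cable 3: √((3.0000)²+(4.5000)²)=5.4083, C_3=6.3507: slack
cable 4: √((-2.0000)²+(-0.5000)²)=2.0616, C_4=3.5595: slack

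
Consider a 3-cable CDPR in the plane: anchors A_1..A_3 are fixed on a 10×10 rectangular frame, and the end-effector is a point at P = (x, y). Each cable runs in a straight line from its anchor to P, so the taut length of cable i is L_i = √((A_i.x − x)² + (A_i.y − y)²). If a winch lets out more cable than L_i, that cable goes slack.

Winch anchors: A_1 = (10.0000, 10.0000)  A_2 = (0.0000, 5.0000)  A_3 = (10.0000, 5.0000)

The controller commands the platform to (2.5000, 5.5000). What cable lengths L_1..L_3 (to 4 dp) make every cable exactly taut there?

(8.7464, 2.5495, 7.5166)

cable 1: Δx=7.5000, Δy=4.5000; L_1 = √(Δx²+Δy²) = 8.7464
cable 2: Δx=-2.5000, Δy=-0.5000; L_2 = √(Δx²+Δy²) = 2.5495
cable 3: Δx=7.5000, Δy=-0.5000; L_3 = √(Δx²+Δy²) = 7.5166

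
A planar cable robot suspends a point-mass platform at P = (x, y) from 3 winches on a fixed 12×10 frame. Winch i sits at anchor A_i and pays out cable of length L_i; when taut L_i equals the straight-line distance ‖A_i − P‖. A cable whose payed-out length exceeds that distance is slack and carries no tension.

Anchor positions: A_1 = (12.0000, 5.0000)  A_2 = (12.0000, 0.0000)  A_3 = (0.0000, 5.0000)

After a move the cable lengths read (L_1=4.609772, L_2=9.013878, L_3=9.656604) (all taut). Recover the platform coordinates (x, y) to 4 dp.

each cable: (A_i−P)·(A_i−P) = L_i²; let k_i = ‖A_i‖²−L_i²
k_1 = 144.0000+25.0000−21.2500 = 147.7500
row 1: 0.0000x + 10.0000y = 85.0000  (k_2=62.7500)
row 2: 24.0000x + 0.0000y = 216.0000  (k_3=-68.2500)
Cramer on rows 1–2 → x = 9.0000, y = 8.5000

(9.0000, 8.5000)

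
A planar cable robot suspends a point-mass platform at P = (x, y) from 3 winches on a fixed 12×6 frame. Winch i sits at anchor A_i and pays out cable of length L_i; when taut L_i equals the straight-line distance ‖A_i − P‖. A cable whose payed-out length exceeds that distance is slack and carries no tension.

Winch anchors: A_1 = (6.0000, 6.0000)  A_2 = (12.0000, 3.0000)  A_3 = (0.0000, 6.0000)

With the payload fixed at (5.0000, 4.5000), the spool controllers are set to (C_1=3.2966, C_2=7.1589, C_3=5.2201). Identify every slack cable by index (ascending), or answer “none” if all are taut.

cable 1: L_1 = ‖A_1−P‖ = 1.8028;  C_1 = 3.2966 → slack
cable 2: L_2 = ‖A_2−P‖ = 7.1589;  C_2 = 7.1589 → taut
cable 3: L_3 = ‖A_3−P‖ = 5.2202;  C_3 = 5.2201 → taut

1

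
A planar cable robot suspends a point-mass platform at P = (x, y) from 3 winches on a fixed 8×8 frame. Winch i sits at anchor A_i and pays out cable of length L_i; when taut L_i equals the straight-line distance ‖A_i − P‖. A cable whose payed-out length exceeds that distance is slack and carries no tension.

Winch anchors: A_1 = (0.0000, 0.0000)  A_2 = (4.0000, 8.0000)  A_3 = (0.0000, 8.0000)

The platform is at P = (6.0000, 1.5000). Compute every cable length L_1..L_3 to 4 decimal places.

cable 1: Δx=-6.0000, Δy=-1.5000; L_1 = √(Δx²+Δy²) = 6.1847
cable 2: Δx=-2.0000, Δy=6.5000; L_2 = √(Δx²+Δy²) = 6.8007
cable 3: Δx=-6.0000, Δy=6.5000; L_3 = √(Δx²+Δy²) = 8.8459

(6.1847, 6.8007, 8.8459)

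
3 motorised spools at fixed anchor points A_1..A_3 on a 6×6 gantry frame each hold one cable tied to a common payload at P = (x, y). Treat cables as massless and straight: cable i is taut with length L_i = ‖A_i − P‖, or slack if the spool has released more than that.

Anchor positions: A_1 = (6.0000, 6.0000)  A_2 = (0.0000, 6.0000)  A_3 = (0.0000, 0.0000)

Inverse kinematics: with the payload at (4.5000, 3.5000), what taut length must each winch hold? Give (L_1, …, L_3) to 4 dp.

(2.9155, 5.1478, 5.7009)

cable 1: Δx=1.5000, Δy=2.5000; L_1 = √(Δx²+Δy²) = 2.9155
cable 2: Δx=-4.5000, Δy=2.5000; L_2 = √(Δx²+Δy²) = 5.1478
cable 3: Δx=-4.5000, Δy=-3.5000; L_3 = √(Δx²+Δy²) = 5.7009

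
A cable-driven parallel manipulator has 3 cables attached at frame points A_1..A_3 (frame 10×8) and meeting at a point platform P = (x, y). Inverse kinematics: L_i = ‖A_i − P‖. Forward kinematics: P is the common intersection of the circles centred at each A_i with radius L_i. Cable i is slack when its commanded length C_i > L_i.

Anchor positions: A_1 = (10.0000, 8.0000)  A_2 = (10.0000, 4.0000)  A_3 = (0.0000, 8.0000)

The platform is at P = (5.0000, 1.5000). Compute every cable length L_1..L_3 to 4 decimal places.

(8.2006, 5.5902, 8.2006)

cable 1: Δx=5.0000, Δy=6.5000; L_1 = √(Δx²+Δy²) = 8.2006
cable 2: Δx=5.0000, Δy=2.5000; L_2 = √(Δx²+Δy²) = 5.5902
cable 3: Δx=-5.0000, Δy=6.5000; L_3 = √(Δx²+Δy²) = 8.2006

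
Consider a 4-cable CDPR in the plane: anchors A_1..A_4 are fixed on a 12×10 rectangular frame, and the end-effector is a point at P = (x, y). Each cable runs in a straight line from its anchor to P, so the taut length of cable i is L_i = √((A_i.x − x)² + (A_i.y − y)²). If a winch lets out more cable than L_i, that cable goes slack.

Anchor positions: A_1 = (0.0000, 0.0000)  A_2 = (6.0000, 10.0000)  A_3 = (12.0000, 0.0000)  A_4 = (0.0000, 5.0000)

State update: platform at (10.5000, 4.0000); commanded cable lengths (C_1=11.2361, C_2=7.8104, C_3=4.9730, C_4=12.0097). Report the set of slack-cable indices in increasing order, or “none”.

i=1: geometric 11.2361 vs commanded 11.2361 ⇒ taut
i=2: geometric 7.5000 vs commanded 7.8104 ⇒ slack
i=3: geometric 4.2720 vs commanded 4.9730 ⇒ slack
i=4: geometric 10.5475 vs commanded 12.0097 ⇒ slack

2, 3, 4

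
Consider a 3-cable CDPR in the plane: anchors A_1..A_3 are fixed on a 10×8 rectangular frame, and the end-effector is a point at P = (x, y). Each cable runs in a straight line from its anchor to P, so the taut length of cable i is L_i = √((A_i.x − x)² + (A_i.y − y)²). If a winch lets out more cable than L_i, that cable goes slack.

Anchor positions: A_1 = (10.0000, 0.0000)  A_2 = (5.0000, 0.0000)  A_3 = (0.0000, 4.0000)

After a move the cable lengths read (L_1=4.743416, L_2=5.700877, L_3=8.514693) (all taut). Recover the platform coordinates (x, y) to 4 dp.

circle eqns → linear via eq_j − eq_1; set c_j = A_j·A_j − L_j²
c_1 = 100.0000+0.0000−22.5000 = 77.5000
10.0000·x + 0.0000·y = c_1−c_2 = 85.0000
20.0000·x − 8.0000·y = c_1−c_3 = 134.0000
solve first two rows → x=8.5000, y=4.5000

(8.5000, 4.5000)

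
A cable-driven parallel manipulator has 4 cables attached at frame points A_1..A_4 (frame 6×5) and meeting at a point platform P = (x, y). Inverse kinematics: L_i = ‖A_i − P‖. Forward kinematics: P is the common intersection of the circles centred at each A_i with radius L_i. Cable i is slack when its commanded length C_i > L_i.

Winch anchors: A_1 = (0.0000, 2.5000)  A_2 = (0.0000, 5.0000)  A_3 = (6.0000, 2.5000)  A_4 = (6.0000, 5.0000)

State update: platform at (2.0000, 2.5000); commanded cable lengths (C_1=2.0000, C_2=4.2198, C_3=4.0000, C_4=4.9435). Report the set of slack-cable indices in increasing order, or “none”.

2, 4

cable 1: √((-2.0000)²+(0.0000)²)=2.0000, C_1=2.0000: taut
cable 2: √((-2.0000)²+(2.5000)²)=3.2016, C_2=4.2198: slack
cable 3: √((4.0000)²+(0.0000)²)=4.0000, C_3=4.0000: taut
cable 4: √((4.0000)²+(2.5000)²)=4.7170, C_4=4.9435: slack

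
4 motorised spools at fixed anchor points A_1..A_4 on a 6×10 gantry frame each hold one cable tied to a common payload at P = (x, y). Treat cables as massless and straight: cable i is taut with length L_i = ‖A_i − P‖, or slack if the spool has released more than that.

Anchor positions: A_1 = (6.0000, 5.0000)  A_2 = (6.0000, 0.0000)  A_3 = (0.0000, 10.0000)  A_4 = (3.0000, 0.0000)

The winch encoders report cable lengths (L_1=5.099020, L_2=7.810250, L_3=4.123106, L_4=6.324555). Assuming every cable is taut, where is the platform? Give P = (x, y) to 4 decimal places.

(1.0000, 6.0000)

circle eqns → linear via eq_j − eq_1; set k_j = A_j·A_j − L_j²
k_1 = 36.0000+25.0000−26.0000 = 35.0000
0.0000·x + 10.0000·y = k_1−k_2 = 60.0000
12.0000·x − 10.0000·y = k_1−k_3 = -48.0000
6.0000·x + 10.0000·y = k_1−k_4 = 66.0000
solve first two rows → x=1.0000, y=6.0000
check cable 4: ‖A_4−P‖² = 40.0000 ≈ L_4² = 40.0000 ✓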